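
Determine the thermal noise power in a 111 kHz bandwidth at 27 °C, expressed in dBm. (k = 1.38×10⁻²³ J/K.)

−123.4 dBm

T = 27 °C + 273.15 = 300.15 K
P_n = kTB = 1.38×10⁻²³ × 300.15 × 1.11×10⁵ = 4.60×10⁻¹⁶ W
In dBm: 10 log₁₀(4.60×10⁻¹⁶ / 10⁻³) = −123.4 dBm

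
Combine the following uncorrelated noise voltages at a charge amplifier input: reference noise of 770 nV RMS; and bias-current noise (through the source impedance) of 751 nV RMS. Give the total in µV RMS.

Uncorrelated sources add in power (mean-square): V_tot = √(ΣV_i²)
V_tot = √[(7.70×10⁻⁷)² + (7.51×10⁻⁷)²] = 1.08×10⁻⁶ V = 1.08 µV

1.08 µV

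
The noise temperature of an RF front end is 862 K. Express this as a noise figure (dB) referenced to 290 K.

F = 1 + T_e/T₀ = 1 + 862/290 = 3.97241
NF = 10 log₁₀(3.97241) = 5.99 dB

5.99 dB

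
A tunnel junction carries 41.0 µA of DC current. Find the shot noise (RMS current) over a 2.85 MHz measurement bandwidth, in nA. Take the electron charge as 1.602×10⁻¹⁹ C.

6.12 nA

I_n = √(2qI·B)
2qI·B = 2 × 1.602×10⁻¹⁹ × 4.10×10⁻⁵ × 2.85×10⁶ = 3.74×10⁻¹⁷ A²
I_n = √(3.74×10⁻¹⁷) = 6.12×10⁻⁹ A = 6.12 nA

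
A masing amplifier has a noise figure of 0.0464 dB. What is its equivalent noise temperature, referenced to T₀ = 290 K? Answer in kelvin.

3.11 K

F = 10^(0.0464/10) = 1.01074
T_e = (F − 1)·T₀ = (1.01074 − 1) × 290 = 3.11 K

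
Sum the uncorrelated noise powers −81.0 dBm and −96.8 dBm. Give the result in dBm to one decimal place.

Convert to linear, add, convert back:
P₁ = 7.94×10⁻¹² W, P₂ = 2.09×10⁻¹³ W
P_tot = 8.15×10⁻¹² W → 10 log₁₀(P_tot / 10⁻³) = −80.9 dBm

−80.9 dBm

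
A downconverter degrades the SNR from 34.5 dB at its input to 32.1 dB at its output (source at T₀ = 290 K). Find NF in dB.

2.4 dB

NF (dB) = SNR_in(dB) − SNR_out(dB) when the source is at T₀
NF = 34.5 − 32.1 = 2.4 dB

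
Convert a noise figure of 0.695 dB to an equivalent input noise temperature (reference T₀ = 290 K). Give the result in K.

50.3 K

F = 10^(0.695/10) = 1.17355
T_e = (F − 1)·T₀ = (1.17355 − 1) × 290 = 50.3 K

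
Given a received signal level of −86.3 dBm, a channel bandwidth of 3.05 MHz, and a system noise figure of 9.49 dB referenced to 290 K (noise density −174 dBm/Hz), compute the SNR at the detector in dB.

13.4 dB

Noise floor: N = −174 + 10 log₁₀(B) + NF
10 log₁₀(3.05×10⁶) = 64.84 dB
N = −174 + 64.84 + 9.49 = −99.67 dBm
SNR = P_sig − N = −86.3 − (−99.67) = 13.37 dB → 13.4 dB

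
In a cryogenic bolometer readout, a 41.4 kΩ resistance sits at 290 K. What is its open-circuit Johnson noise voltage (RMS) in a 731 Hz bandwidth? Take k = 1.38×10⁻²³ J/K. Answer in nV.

V_n = √(4kTRB)
4kTRB = 4 × 1.38×10⁻²³ × 290 × 4.14×10⁴ × 7.31×10² = 4.84×10⁻¹³ V²
V_n = √(4.84×10⁻¹³) = 6.96×10⁻⁷ V = 696 nV

696 nV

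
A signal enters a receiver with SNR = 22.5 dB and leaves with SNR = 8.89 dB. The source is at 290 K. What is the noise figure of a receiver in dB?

NF (dB) = SNR_in(dB) − SNR_out(dB) when the source is at T₀
NF = 22.5 − 8.89 = 13.61 dB

13.61 dB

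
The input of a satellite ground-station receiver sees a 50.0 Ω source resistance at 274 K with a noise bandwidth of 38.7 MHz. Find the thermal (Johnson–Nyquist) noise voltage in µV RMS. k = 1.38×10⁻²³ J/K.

V_n = √(4kTRB)
4kTRB = 4 × 1.38×10⁻²³ × 274 × 5.00×10¹ × 3.87×10⁷ = 2.93×10⁻¹¹ V²
V_n = √(2.93×10⁻¹¹) = 5.41×10⁻⁶ V = 5.41 µV

5.41 µV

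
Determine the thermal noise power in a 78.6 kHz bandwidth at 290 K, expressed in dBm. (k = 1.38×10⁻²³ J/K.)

−125.0 dBm

P_n = kTB = 1.38×10⁻²³ × 290 × 7.86×10⁴ = 3.15×10⁻¹⁶ W
In dBm: 10 log₁₀(3.15×10⁻¹⁶ / 10⁻³) = −125.0 dBm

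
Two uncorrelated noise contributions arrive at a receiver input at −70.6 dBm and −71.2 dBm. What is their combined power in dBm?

Convert to linear, add, convert back:
P₁ = 8.71×10⁻¹¹ W, P₂ = 7.59×10⁻¹¹ W
P_tot = 1.63×10⁻¹⁰ W → 10 log₁₀(P_tot / 10⁻³) = −67.9 dBm

−67.9 dBm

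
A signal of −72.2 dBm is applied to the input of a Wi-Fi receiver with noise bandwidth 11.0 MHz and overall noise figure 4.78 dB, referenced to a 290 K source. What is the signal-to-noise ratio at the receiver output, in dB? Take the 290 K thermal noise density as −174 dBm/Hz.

Noise floor: N = −174 + 10 log₁₀(B) + NF
10 log₁₀(1.10×10⁷) = 70.41 dB
N = −174 + 70.41 + 4.78 = −98.81 dBm
SNR = P_sig − N = −72.2 − (−98.81) = 26.61 dB → 26.6 dB

26.6 dB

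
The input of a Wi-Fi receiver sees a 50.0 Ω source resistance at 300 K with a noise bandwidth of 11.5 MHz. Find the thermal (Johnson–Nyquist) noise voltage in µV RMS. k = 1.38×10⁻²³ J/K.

3.09 µV

V_n = √(4kTRB)
4kTRB = 4 × 1.38×10⁻²³ × 300 × 5.00×10¹ × 1.15×10⁷ = 9.52×10⁻¹² V²
V_n = √(9.52×10⁻¹²) = 3.09×10⁻⁶ V = 3.09 µV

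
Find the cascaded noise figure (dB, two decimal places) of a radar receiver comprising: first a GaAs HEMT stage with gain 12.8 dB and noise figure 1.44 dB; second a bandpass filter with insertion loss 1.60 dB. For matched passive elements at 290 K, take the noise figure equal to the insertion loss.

1.51 dB

Convert to linear (a loss of L dB is a gain of −L dB): F_i = 10^(NF_i/10), G_i = 10^(G_i,dB/10)
  Stage 1: F_1 = 10^(1.44/10) = 1.393, G_1 = 10^(12.8/10) = 19.05
  Stage 2: F_2 = 10^(1.60/10) = 1.445, G_2 = 10^(−1.60/10) = 0.6918
Friis cascade:
  F = 1.393 + (1.445 − 1)/19.05 = 1.417
NF = 10 log₁₀(1.417) = 1.51 dB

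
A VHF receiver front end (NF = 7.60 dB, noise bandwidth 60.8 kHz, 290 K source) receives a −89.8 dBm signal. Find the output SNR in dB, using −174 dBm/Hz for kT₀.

Noise floor: N = −174 + 10 log₁₀(B) + NF
10 log₁₀(6.08×10⁴) = 47.84 dB
N = −174 + 47.84 + 7.60 = −118.56 dBm
SNR = P_sig − N = −89.8 − (−118.56) = 28.76 dB → 28.8 dB

28.8 dB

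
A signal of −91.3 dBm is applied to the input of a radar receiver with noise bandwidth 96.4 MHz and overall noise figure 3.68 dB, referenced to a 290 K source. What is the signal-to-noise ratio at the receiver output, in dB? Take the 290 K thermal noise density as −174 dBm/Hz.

−0.8 dB

Noise floor: N = −174 + 10 log₁₀(B) + NF
10 log₁₀(9.64×10⁷) = 79.84 dB
N = −174 + 79.84 + 3.68 = −90.48 dBm
SNR = P_sig − N = −91.3 − (−90.48) = −0.82 dB → −0.8 dB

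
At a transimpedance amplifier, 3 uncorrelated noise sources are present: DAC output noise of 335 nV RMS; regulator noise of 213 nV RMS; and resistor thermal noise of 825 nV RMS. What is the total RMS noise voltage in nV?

916 nV

Uncorrelated sources add in power (mean-square): V_tot = √(ΣV_i²)
V_tot = √[(3.35×10⁻⁷)² + (2.13×10⁻⁷)² + (8.25×10⁻⁷)²] = 9.16×10⁻⁷ V = 916 nV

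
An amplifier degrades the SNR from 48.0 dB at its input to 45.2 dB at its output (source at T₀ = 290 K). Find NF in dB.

2.8 dB

NF (dB) = SNR_in(dB) − SNR_out(dB) when the source is at T₀
NF = 48.0 − 45.2 = 2.8 dB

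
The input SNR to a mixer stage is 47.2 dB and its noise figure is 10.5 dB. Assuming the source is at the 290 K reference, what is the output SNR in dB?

By definition F = SNR_in/SNR_out, so in dB: SNR_out = SNR_in − NF
SNR_out = 47.2 − 10.5 = 36.7 dB

36.7 dB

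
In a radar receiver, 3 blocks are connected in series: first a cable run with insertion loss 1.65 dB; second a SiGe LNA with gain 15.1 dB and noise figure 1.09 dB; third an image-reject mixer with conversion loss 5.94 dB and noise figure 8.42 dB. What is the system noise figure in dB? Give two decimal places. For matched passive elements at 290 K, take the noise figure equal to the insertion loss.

3.32 dB

Convert to linear (a loss of L dB is a gain of −L dB): F_i = 10^(NF_i/10), G_i = 10^(G_i,dB/10)
  Stage 1: F_1 = 10^(1.65/10) = 1.462, G_1 = 10^(−1.65/10) = 0.6839
  Stage 2: F_2 = 10^(1.09/10) = 1.285, G_2 = 10^(15.1/10) = 32.36
  Stage 3: F_3 = 10^(8.42/10) = 6.950, G_3 = 10^(−5.94/10) = 0.2547
Friis cascade:
  F = 1.462 + (1.285 − 1)/0.6839 + (6.950 − 1)/22.13 = 2.148
NF = 10 log₁₀(2.148) = 3.32 dB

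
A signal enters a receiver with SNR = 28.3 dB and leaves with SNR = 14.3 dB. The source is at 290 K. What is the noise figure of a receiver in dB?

NF (dB) = SNR_in(dB) − SNR_out(dB) when the source is at T₀
NF = 28.3 − 14.3 = 14.0 dB

14.0 dB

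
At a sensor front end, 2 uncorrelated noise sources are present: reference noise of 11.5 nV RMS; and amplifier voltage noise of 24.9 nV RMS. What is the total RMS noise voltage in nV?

27.4 nV

Uncorrelated sources add in power (mean-square): V_tot = √(ΣV_i²)
V_tot = √[(1.15×10⁻⁸)² + (2.49×10⁻⁸)²] = 2.74×10⁻⁸ V = 27.4 nV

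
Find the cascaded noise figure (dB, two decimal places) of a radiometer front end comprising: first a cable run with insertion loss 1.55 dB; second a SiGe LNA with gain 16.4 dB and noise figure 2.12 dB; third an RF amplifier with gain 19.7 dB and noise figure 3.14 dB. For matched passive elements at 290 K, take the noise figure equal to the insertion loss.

Convert to linear (a loss of L dB is a gain of −L dB): F_i = 10^(NF_i/10), G_i = 10^(G_i,dB/10)
  Stage 1: F_1 = 10^(1.55/10) = 1.429, G_1 = 10^(−1.55/10) = 0.6998
  Stage 2: F_2 = 10^(2.12/10) = 1.629, G_2 = 10^(16.4/10) = 43.65
  Stage 3: F_3 = 10^(3.14/10) = 2.061, G_3 = 10^(19.7/10) = 93.33
Friis cascade:
  F = 1.429 + (1.629 − 1)/0.6998 + (2.061 − 1)/30.55 = 2.363
NF = 10 log₁₀(2.363) = 3.73 dB

3.73 dB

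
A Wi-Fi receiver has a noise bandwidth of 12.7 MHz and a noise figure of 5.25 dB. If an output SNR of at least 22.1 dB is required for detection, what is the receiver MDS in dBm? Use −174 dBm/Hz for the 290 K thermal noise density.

−75.6 dBm

Sensitivity = −174 + 10 log₁₀(B) + NF + SNR_min
= −174 + 71.04 + 5.25 + 22.1
= −75.61 dBm → −75.6 dBm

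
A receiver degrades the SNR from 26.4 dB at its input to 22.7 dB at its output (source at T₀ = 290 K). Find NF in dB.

3.7 dB

NF (dB) = SNR_in(dB) − SNR_out(dB) when the source is at T₀
NF = 26.4 − 22.7 = 3.7 dB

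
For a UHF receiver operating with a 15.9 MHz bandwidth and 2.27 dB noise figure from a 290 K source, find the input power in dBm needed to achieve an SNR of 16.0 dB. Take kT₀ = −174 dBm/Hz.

Sensitivity = −174 + 10 log₁₀(B) + NF + SNR_min
= −174 + 72.01 + 2.27 + 16.0
= −83.72 dBm → −83.7 dBm

−83.7 dBm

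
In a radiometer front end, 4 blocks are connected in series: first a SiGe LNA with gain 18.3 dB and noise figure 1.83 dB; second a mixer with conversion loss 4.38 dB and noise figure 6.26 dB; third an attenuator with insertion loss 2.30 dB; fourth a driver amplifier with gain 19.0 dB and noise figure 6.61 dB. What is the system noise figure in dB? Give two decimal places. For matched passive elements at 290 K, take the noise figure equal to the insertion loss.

Convert to linear (a loss of L dB is a gain of −L dB): F_i = 10^(NF_i/10), G_i = 10^(G_i,dB/10)
  Stage 1: F_1 = 10^(1.83/10) = 1.524, G_1 = 10^(18.3/10) = 67.61
  Stage 2: F_2 = 10^(6.26/10) = 4.227, G_2 = 10^(−4.38/10) = 0.3648
  Stage 3: F_3 = 10^(2.30/10) = 1.698, G_3 = 10^(−2.30/10) = 0.5888
  Stage 4: F_4 = 10^(6.61/10) = 4.581, G_4 = 10^(19.0/10) = 79.43
Friis cascade:
  F = 1.524 + (4.227 − 1)/67.61 + (1.698 − 1)/24.66 + (4.581 − 1)/14.52 = 1.847
NF = 10 log₁₀(1.847) = 2.66 dB

2.66 dB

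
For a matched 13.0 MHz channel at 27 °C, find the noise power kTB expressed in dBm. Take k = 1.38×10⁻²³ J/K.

T = 27 °C + 273.15 = 300.15 K
P_n = kTB = 1.38×10⁻²³ × 300.15 × 1.30×10⁷ = 5.38×10⁻¹⁴ W
In dBm: 10 log₁₀(5.38×10⁻¹⁴ / 10⁻³) = −102.7 dBm

−102.7 dBm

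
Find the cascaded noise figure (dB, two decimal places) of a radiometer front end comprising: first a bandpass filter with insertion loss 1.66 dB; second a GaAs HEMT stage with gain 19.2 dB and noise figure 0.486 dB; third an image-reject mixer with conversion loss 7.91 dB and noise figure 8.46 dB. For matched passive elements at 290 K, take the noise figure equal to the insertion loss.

Convert to linear (a loss of L dB is a gain of −L dB): F_i = 10^(NF_i/10), G_i = 10^(G_i,dB/10)
  Stage 1: F_1 = 10^(1.66/10) = 1.466, G_1 = 10^(−1.66/10) = 0.6823
  Stage 2: F_2 = 10^(0.486/10) = 1.118, G_2 = 10^(19.2/10) = 83.18
  Stage 3: F_3 = 10^(8.46/10) = 7.015, G_3 = 10^(−7.91/10) = 0.1618
Friis cascade:
  F = 1.466 + (1.118 − 1)/0.6823 + (7.015 − 1)/56.75 = 1.745
NF = 10 log₁₀(1.745) = 2.42 dB

2.42 dB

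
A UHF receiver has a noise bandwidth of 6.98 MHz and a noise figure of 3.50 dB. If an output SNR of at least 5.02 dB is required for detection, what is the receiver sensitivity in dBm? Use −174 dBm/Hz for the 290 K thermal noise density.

Sensitivity = −174 + 10 log₁₀(B) + NF + SNR_min
= −174 + 68.44 + 3.50 + 5.02
= −97.04 dBm → −97.0 dBm

−97.0 dBm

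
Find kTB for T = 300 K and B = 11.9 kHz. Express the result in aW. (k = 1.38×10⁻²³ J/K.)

49.3 aW

P_n = kTB = 1.38×10⁻²³ × 300 × 1.19×10⁴ = 4.93×10⁻¹⁷ W = 49.3 aW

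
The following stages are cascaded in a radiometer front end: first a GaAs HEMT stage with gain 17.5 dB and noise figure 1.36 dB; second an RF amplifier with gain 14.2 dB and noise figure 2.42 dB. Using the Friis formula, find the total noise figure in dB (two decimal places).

1.40 dB

Convert to linear (a loss of L dB is a gain of −L dB): F_i = 10^(NF_i/10), G_i = 10^(G_i,dB/10)
  Stage 1: F_1 = 10^(1.36/10) = 1.368, G_1 = 10^(17.5/10) = 56.23
  Stage 2: F_2 = 10^(2.42/10) = 1.746, G_2 = 10^(14.2/10) = 26.30
Friis cascade:
  F = 1.368 + (1.746 − 1)/56.23 = 1.381
NF = 10 log₁₀(1.381) = 1.40 dB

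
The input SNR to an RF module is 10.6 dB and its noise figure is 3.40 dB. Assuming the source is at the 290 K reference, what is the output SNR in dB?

7.20 dB

By definition F = SNR_in/SNR_out, so in dB: SNR_out = SNR_in − NF
SNR_out = 10.6 − 3.40 = 7.20 dB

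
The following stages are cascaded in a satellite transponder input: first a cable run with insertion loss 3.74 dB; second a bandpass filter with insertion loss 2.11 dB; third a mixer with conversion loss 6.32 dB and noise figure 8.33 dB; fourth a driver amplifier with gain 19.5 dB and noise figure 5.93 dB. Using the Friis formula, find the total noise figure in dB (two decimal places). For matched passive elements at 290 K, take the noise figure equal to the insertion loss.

18.71 dB

Convert to linear (a loss of L dB is a gain of −L dB): F_i = 10^(NF_i/10), G_i = 10^(G_i,dB/10)
  Stage 1: F_1 = 10^(3.74/10) = 2.366, G_1 = 10^(−3.74/10) = 0.4227
  Stage 2: F_2 = 10^(2.11/10) = 1.626, G_2 = 10^(−2.11/10) = 0.6152
  Stage 3: F_3 = 10^(8.33/10) = 6.808, G_3 = 10^(−6.32/10) = 0.2333
  Stage 4: F_4 = 10^(5.93/10) = 3.917, G_4 = 10^(19.5/10) = 89.13
Friis cascade:
  F = 2.366 + (1.626 − 1)/0.4227 + (6.808 − 1)/0.2600 + (3.917 − 1)/0.06067 = 74.27
NF = 10 log₁₀(74.27) = 18.71 dB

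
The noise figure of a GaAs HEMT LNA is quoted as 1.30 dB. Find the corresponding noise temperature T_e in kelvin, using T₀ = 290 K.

F = 10^(1.30/10) = 1.34896
T_e = (F − 1)·T₀ = (1.34896 − 1) × 290 = 101 K

101 K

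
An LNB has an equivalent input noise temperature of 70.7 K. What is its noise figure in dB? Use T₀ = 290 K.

0.947 dB

F = 1 + T_e/T₀ = 1 + 70.7/290 = 1.24379
NF = 10 log₁₀(1.24379) = 0.947 dB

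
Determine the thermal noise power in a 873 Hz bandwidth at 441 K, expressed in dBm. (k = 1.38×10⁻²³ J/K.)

P_n = kTB = 1.38×10⁻²³ × 441 × 8.73×10² = 5.31×10⁻¹⁸ W
In dBm: 10 log₁₀(5.31×10⁻¹⁸ / 10⁻³) = −142.7 dBm

−142.7 dBm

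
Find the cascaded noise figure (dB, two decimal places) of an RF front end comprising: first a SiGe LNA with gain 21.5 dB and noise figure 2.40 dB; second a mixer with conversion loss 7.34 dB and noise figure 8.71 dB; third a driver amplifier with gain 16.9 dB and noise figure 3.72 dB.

Convert to linear (a loss of L dB is a gain of −L dB): F_i = 10^(NF_i/10), G_i = 10^(G_i,dB/10)
  Stage 1: F_1 = 10^(2.40/10) = 1.738, G_1 = 10^(21.5/10) = 141.3
  Stage 2: F_2 = 10^(8.71/10) = 7.430, G_2 = 10^(−7.34/10) = 0.1845
  Stage 3: F_3 = 10^(3.72/10) = 2.355, G_3 = 10^(16.9/10) = 48.98
Friis cascade:
  F = 1.738 + (7.430 − 1)/141.3 + (2.355 − 1)/26.06 = 1.835
NF = 10 log₁₀(1.835) = 2.64 dB

2.64 dB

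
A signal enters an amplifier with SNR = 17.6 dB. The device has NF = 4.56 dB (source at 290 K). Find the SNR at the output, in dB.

By definition F = SNR_in/SNR_out, so in dB: SNR_out = SNR_in − NF
SNR_out = 17.6 − 4.56 = 13.04 dB

13.04 dB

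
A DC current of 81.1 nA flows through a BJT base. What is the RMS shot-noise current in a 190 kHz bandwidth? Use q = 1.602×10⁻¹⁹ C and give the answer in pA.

70.3 pA

I_n = √(2qI·B)
2qI·B = 2 × 1.602×10⁻¹⁹ × 8.11×10⁻⁸ × 1.90×10⁵ = 4.94×10⁻²¹ A²
I_n = √(4.94×10⁻²¹) = 7.03×10⁻¹¹ A = 70.3 pA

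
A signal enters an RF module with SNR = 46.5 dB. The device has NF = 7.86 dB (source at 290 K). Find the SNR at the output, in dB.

By definition F = SNR_in/SNR_out, so in dB: SNR_out = SNR_in − NF
SNR_out = 46.5 − 7.86 = 38.64 dB

38.64 dB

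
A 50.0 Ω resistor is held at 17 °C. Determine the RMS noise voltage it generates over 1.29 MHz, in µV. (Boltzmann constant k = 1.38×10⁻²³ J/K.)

T = 17 °C + 273.15 = 290.15 K
V_n = √(4kTRB)
4kTRB = 4 × 1.38×10⁻²³ × 290.15 × 5.00×10¹ × 1.29×10⁶ = 1.03×10⁻¹² V²
V_n = √(1.03×10⁻¹²) = 1.02×10⁻⁶ V = 1.02 µV

1.02 µV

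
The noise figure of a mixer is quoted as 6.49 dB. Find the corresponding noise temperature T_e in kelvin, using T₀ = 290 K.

F = 10^(6.49/10) = 4.45656
T_e = (F − 1)·T₀ = (4.45656 − 1) × 290 = 1002 K

1002 K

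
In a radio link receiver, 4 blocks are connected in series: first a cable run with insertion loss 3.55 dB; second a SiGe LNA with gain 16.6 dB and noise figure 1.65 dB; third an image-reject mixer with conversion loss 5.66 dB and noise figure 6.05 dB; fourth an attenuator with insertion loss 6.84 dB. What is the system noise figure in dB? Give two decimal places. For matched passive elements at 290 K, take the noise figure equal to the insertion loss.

Convert to linear (a loss of L dB is a gain of −L dB): F_i = 10^(NF_i/10), G_i = 10^(G_i,dB/10)
  Stage 1: F_1 = 10^(3.55/10) = 2.265, G_1 = 10^(−3.55/10) = 0.4416
  Stage 2: F_2 = 10^(1.65/10) = 1.462, G_2 = 10^(16.6/10) = 45.71
  Stage 3: F_3 = 10^(6.05/10) = 4.027, G_3 = 10^(−5.66/10) = 0.2716
  Stage 4: F_4 = 10^(6.84/10) = 4.831, G_4 = 10^(−6.84/10) = 0.2070
Friis cascade:
  F = 2.265 + (1.462 − 1)/0.4416 + (4.027 − 1)/20.18 + (4.831 − 1)/5.483 = 4.160
NF = 10 log₁₀(4.160) = 6.19 dB

6.19 dB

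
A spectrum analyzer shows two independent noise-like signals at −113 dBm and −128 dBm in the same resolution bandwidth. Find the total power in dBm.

Convert to linear, add, convert back:
P₁ = 5.01×10⁻¹⁵ W, P₂ = 1.58×10⁻¹⁶ W
P_tot = 5.17×10⁻¹⁵ W → 10 log₁₀(P_tot / 10⁻³) = −112.9 dBm

−112.9 dBm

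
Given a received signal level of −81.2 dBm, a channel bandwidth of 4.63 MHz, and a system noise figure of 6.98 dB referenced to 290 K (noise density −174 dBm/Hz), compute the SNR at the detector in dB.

19.2 dB

Noise floor: N = −174 + 10 log₁₀(B) + NF
10 log₁₀(4.63×10⁶) = 66.66 dB
N = −174 + 66.66 + 6.98 = −100.36 dBm
SNR = P_sig − N = −81.2 − (−100.36) = 19.16 dB → 19.2 dB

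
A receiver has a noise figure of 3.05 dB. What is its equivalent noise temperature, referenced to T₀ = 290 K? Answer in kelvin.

F = 10^(3.05/10) = 2.01837
T_e = (F − 1)·T₀ = (2.01837 − 1) × 290 = 295 K

295 K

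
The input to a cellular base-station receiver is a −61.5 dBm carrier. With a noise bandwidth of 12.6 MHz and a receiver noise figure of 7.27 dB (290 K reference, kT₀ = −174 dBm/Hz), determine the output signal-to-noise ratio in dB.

34.2 dB

Noise floor: N = −174 + 10 log₁₀(B) + NF
10 log₁₀(1.26×10⁷) = 71 dB
N = −174 + 71 + 7.27 = −95.73 dBm
SNR = P_sig − N = −61.5 − (−95.73) = 34.23 dB → 34.2 dB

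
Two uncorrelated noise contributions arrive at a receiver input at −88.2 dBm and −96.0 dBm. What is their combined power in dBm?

Convert to linear, add, convert back:
P₁ = 1.51×10⁻¹² W, P₂ = 2.51×10⁻¹³ W
P_tot = 1.76×10⁻¹² W → 10 log₁₀(P_tot / 10⁻³) = −87.5 dBm

−87.5 dBm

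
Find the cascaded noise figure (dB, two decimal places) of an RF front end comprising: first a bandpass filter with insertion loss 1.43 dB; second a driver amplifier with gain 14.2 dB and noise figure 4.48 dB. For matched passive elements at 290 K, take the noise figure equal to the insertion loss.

5.91 dB

Convert to linear (a loss of L dB is a gain of −L dB): F_i = 10^(NF_i/10), G_i = 10^(G_i,dB/10)
  Stage 1: F_1 = 10^(1.43/10) = 1.390, G_1 = 10^(−1.43/10) = 0.7194
  Stage 2: F_2 = 10^(4.48/10) = 2.805, G_2 = 10^(14.2/10) = 26.30
Friis cascade:
  F = 1.390 + (2.805 − 1)/0.7194 = 3.899
NF = 10 log₁₀(3.899) = 5.91 dB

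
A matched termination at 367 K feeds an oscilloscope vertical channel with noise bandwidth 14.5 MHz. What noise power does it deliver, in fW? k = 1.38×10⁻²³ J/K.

73.4 fW

P_n = kTB = 1.38×10⁻²³ × 367 × 1.45×10⁷ = 7.34×10⁻¹⁴ W = 73.4 fW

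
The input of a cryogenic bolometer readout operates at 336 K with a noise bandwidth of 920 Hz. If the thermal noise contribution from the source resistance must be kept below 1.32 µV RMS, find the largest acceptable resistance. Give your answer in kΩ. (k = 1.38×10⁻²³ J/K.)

102 kΩ

Johnson–Nyquist: V_n = √(4kTRB) ⇒ R = V_n² / (4kTB)
4kTB = 4 × 1.38×10⁻²³ × 336 × 9.20×10² = 1.71×10⁻¹⁷
R = (1.32×10⁻⁶)² / 1.71×10⁻¹⁷ = 1.02×10⁵ Ω = 102 kΩ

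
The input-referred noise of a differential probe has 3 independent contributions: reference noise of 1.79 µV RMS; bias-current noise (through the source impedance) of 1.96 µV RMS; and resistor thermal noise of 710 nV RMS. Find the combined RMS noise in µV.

2.75 µV

Uncorrelated sources add in power (mean-square): V_tot = √(ΣV_i²)
V_tot = √[(1.79×10⁻⁶)² + (1.96×10⁻⁶)² + (7.10×10⁻⁷)²] = 2.75×10⁻⁶ V = 2.75 µV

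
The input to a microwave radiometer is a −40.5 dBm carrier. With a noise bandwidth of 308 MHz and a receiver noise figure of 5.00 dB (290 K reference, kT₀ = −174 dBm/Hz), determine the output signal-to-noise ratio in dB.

43.6 dB

Noise floor: N = −174 + 10 log₁₀(B) + NF
10 log₁₀(3.08×10⁸) = 84.89 dB
N = −174 + 84.89 + 5.00 = −84.11 dBm
SNR = P_sig − N = −40.5 − (−84.11) = 43.61 dB → 43.6 dB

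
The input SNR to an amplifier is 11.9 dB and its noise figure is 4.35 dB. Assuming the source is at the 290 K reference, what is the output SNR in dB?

By definition F = SNR_in/SNR_out, so in dB: SNR_out = SNR_in − NF
SNR_out = 11.9 − 4.35 = 7.55 dB

7.55 dB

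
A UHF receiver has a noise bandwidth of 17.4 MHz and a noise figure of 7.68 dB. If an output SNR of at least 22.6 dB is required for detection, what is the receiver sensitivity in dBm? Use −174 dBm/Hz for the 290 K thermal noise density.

Sensitivity = −174 + 10 log₁₀(B) + NF + SNR_min
= −174 + 72.41 + 7.68 + 22.6
= −71.31 dBm → −71.3 dBm

−71.3 dBm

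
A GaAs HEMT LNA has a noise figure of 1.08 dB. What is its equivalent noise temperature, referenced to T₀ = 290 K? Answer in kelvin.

81.9 K

F = 10^(1.08/10) = 1.28233
T_e = (F − 1)·T₀ = (1.28233 − 1) × 290 = 81.9 K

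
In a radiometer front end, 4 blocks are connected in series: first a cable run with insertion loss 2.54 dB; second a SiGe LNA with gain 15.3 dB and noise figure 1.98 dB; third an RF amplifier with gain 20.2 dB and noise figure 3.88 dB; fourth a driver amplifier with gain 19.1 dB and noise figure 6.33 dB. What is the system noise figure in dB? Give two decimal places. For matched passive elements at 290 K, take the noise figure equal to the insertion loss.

4.64 dB

Convert to linear (a loss of L dB is a gain of −L dB): F_i = 10^(NF_i/10), G_i = 10^(G_i,dB/10)
  Stage 1: F_1 = 10^(2.54/10) = 1.795, G_1 = 10^(−2.54/10) = 0.5572
  Stage 2: F_2 = 10^(1.98/10) = 1.578, G_2 = 10^(15.3/10) = 33.88
  Stage 3: F_3 = 10^(3.88/10) = 2.443, G_3 = 10^(20.2/10) = 104.7
  Stage 4: F_4 = 10^(6.33/10) = 4.295, G_4 = 10^(19.1/10) = 81.28
Friis cascade:
  F = 1.795 + (1.578 − 1)/0.5572 + (2.443 − 1)/18.88 + (4.295 − 1)/1977 = 2.910
NF = 10 log₁₀(2.910) = 4.64 dB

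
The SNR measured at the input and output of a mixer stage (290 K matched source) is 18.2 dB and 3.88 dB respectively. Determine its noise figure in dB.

NF (dB) = SNR_in(dB) − SNR_out(dB) when the source is at T₀
NF = 18.2 − 3.88 = 14.32 dB

14.32 dB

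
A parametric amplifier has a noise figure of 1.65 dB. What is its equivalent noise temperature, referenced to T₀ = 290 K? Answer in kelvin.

F = 10^(1.65/10) = 1.46218
T_e = (F − 1)·T₀ = (1.46218 − 1) × 290 = 134 K

134 K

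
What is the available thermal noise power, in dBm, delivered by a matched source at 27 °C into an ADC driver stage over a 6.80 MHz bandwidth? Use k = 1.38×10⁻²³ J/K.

T = 27 °C + 273.15 = 300.15 K
P_n = kTB = 1.38×10⁻²³ × 300.15 × 6.80×10⁶ = 2.82×10⁻¹⁴ W
In dBm: 10 log₁₀(2.82×10⁻¹⁴ / 10⁻³) = −105.5 dBm

−105.5 dBm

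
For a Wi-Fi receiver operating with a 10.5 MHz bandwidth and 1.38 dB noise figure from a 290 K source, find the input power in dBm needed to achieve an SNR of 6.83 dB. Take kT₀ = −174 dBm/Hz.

Sensitivity = −174 + 10 log₁₀(B) + NF + SNR_min
= −174 + 70.21 + 1.38 + 6.83
= −95.58 dBm → −95.6 dBm

−95.6 dBm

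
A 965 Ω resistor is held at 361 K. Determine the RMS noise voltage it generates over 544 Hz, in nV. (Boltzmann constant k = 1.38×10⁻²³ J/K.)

102 nV

V_n = √(4kTRB)
4kTRB = 4 × 1.38×10⁻²³ × 361 × 9.65×10² × 5.44×10² = 1.05×10⁻¹⁴ V²
V_n = √(1.05×10⁻¹⁴) = 1.02×10⁻⁷ V = 102 nV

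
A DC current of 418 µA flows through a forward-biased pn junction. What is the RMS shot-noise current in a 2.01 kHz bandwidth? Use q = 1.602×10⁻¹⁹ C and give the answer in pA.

I_n = √(2qI·B)
2qI·B = 2 × 1.602×10⁻¹⁹ × 4.18×10⁻⁴ × 2.01×10³ = 2.69×10⁻¹⁹ A²
I_n = √(2.69×10⁻¹⁹) = 5.19×10⁻¹⁰ A = 519 pA

519 pA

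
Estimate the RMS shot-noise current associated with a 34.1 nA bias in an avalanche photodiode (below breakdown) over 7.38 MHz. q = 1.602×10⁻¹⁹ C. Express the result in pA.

I_n = √(2qI·B)
2qI·B = 2 × 1.602×10⁻¹⁹ × 3.41×10⁻⁸ × 7.38×10⁶ = 8.06×10⁻²⁰ A²
I_n = √(8.06×10⁻²⁰) = 2.84×10⁻¹⁰ A = 284 pA

284 pA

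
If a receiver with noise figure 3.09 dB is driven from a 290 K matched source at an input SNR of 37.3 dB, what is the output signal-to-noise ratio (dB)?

By definition F = SNR_in/SNR_out, so in dB: SNR_out = SNR_in − NF
SNR_out = 37.3 − 3.09 = 34.21 dB

34.21 dB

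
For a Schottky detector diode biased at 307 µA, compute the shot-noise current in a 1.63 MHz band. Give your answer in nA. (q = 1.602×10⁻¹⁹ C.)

I_n = √(2qI·B)
2qI·B = 2 × 1.602×10⁻¹⁹ × 3.07×10⁻⁴ × 1.63×10⁶ = 1.60×10⁻¹⁶ A²
I_n = √(1.60×10⁻¹⁶) = 1.27×10⁻⁸ A = 12.7 nA

12.7 nA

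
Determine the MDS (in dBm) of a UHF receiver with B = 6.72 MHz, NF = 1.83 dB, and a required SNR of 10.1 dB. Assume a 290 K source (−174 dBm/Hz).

Sensitivity = −174 + 10 log₁₀(B) + NF + SNR_min
= −174 + 68.27 + 1.83 + 10.1
= −93.80 dBm → −93.8 dBm

−93.8 dBm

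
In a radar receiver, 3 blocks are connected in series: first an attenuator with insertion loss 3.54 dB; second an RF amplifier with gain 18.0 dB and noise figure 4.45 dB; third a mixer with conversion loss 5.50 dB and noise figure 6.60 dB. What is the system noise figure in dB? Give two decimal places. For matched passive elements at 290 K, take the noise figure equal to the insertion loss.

8.08 dB

Convert to linear (a loss of L dB is a gain of −L dB): F_i = 10^(NF_i/10), G_i = 10^(G_i,dB/10)
  Stage 1: F_1 = 10^(3.54/10) = 2.259, G_1 = 10^(−3.54/10) = 0.4426
  Stage 2: F_2 = 10^(4.45/10) = 2.786, G_2 = 10^(18.0/10) = 63.10
  Stage 3: F_3 = 10^(6.60/10) = 4.571, G_3 = 10^(−5.50/10) = 0.2818
Friis cascade:
  F = 2.259 + (2.786 − 1)/0.4426 + (4.571 − 1)/27.93 = 6.423
NF = 10 log₁₀(6.423) = 8.08 dB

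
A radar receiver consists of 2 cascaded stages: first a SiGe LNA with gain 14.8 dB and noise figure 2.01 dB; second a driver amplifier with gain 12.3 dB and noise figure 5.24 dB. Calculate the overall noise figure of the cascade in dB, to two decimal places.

2.22 dB

Convert to linear (a loss of L dB is a gain of −L dB): F_i = 10^(NF_i/10), G_i = 10^(G_i,dB/10)
  Stage 1: F_1 = 10^(2.01/10) = 1.589, G_1 = 10^(14.8/10) = 30.20
  Stage 2: F_2 = 10^(5.24/10) = 3.342, G_2 = 10^(12.3/10) = 16.98
Friis cascade:
  F = 1.589 + (3.342 − 1)/30.20 = 1.666
NF = 10 log₁₀(1.666) = 2.22 dB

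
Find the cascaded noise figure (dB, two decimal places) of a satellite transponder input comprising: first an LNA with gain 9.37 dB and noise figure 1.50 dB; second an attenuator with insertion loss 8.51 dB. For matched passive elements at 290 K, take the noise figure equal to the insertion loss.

3.26 dB

Convert to linear (a loss of L dB is a gain of −L dB): F_i = 10^(NF_i/10), G_i = 10^(G_i,dB/10)
  Stage 1: F_1 = 10^(1.50/10) = 1.413, G_1 = 10^(9.37/10) = 8.650
  Stage 2: F_2 = 10^(8.51/10) = 7.096, G_2 = 10^(−8.51/10) = 0.1409
Friis cascade:
  F = 1.413 + (7.096 − 1)/8.650 = 2.117
NF = 10 log₁₀(2.117) = 3.26 dB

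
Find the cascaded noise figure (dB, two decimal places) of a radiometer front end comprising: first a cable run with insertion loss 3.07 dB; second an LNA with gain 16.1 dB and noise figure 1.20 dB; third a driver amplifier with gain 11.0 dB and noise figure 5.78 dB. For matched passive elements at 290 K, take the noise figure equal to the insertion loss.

Convert to linear (a loss of L dB is a gain of −L dB): F_i = 10^(NF_i/10), G_i = 10^(G_i,dB/10)
  Stage 1: F_1 = 10^(3.07/10) = 2.028, G_1 = 10^(−3.07/10) = 0.4932
  Stage 2: F_2 = 10^(1.20/10) = 1.318, G_2 = 10^(16.1/10) = 40.74
  Stage 3: F_3 = 10^(5.78/10) = 3.784, G_3 = 10^(11.0/10) = 12.59
Friis cascade:
  F = 2.028 + (1.318 − 1)/0.4932 + (3.784 − 1)/20.09 = 2.812
NF = 10 log₁₀(2.812) = 4.49 dB

4.49 dB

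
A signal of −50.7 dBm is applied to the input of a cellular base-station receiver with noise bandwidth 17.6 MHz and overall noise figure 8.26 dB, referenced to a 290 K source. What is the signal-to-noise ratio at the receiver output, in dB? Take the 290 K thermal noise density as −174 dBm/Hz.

42.6 dB

Noise floor: N = −174 + 10 log₁₀(B) + NF
10 log₁₀(1.76×10⁷) = 72.46 dB
N = −174 + 72.46 + 8.26 = −93.28 dBm
SNR = P_sig − N = −50.7 − (−93.28) = 42.58 dB → 42.6 dB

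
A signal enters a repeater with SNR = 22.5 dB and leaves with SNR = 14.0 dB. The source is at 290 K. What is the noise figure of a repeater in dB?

8.5 dB

NF (dB) = SNR_in(dB) − SNR_out(dB) when the source is at T₀
NF = 22.5 − 14.0 = 8.5 dB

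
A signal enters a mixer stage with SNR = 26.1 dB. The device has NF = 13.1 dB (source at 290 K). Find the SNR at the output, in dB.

By definition F = SNR_in/SNR_out, so in dB: SNR_out = SNR_in − NF
SNR_out = 26.1 − 13.1 = 13.0 dB

13.0 dB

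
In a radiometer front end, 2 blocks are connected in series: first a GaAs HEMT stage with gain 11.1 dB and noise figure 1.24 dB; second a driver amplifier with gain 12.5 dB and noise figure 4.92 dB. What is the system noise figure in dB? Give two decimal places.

Convert to linear (a loss of L dB is a gain of −L dB): F_i = 10^(NF_i/10), G_i = 10^(G_i,dB/10)
  Stage 1: F_1 = 10^(1.24/10) = 1.330, G_1 = 10^(11.1/10) = 12.88
  Stage 2: F_2 = 10^(4.92/10) = 3.105, G_2 = 10^(12.5/10) = 17.78
Friis cascade:
  F = 1.330 + (3.105 − 1)/12.88 = 1.494
NF = 10 log₁₀(1.494) = 1.74 dB

1.74 dB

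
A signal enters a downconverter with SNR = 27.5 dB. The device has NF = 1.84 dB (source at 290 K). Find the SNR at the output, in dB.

25.66 dB

By definition F = SNR_in/SNR_out, so in dB: SNR_out = SNR_in − NF
SNR_out = 27.5 − 1.84 = 25.66 dB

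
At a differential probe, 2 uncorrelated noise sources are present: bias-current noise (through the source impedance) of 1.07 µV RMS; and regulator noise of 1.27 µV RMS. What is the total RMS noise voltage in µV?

Uncorrelated sources add in power (mean-square): V_tot = √(ΣV_i²)
V_tot = √[(1.07×10⁻⁶)² + (1.27×10⁻⁶)²] = 1.66×10⁻⁶ V = 1.66 µV

1.66 µV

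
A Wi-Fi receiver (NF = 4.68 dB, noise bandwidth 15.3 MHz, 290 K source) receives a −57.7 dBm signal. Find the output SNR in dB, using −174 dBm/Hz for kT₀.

Noise floor: N = −174 + 10 log₁₀(B) + NF
10 log₁₀(1.53×10⁷) = 71.85 dB
N = −174 + 71.85 + 4.68 = −97.47 dBm
SNR = P_sig − N = −57.7 − (−97.47) = 39.77 dB → 39.8 dB

39.8 dB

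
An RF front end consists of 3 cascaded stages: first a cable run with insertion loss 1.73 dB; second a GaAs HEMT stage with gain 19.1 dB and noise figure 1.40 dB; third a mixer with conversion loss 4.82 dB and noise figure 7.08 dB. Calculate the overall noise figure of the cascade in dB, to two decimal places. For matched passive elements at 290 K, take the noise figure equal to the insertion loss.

3.29 dB

Convert to linear (a loss of L dB is a gain of −L dB): F_i = 10^(NF_i/10), G_i = 10^(G_i,dB/10)
  Stage 1: F_1 = 10^(1.73/10) = 1.489, G_1 = 10^(−1.73/10) = 0.6714
  Stage 2: F_2 = 10^(1.40/10) = 1.380, G_2 = 10^(19.1/10) = 81.28
  Stage 3: F_3 = 10^(7.08/10) = 5.105, G_3 = 10^(−4.82/10) = 0.3296
Friis cascade:
  F = 1.489 + (1.380 − 1)/0.6714 + (5.105 − 1)/54.58 = 2.131
NF = 10 log₁₀(2.131) = 3.29 dB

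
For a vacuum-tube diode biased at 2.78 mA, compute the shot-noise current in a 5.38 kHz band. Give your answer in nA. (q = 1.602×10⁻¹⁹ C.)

2.19 nA

I_n = √(2qI·B)
2qI·B = 2 × 1.602×10⁻¹⁹ × 2.78×10⁻³ × 5.38×10³ = 4.79×10⁻¹⁸ A²
I_n = √(4.79×10⁻¹⁸) = 2.19×10⁻⁹ A = 2.19 nA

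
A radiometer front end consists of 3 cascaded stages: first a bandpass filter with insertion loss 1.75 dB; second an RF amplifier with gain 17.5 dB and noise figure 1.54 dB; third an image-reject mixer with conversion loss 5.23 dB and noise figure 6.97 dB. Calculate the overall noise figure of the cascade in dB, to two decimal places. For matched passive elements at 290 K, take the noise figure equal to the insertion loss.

3.50 dB

Convert to linear (a loss of L dB is a gain of −L dB): F_i = 10^(NF_i/10), G_i = 10^(G_i,dB/10)
  Stage 1: F_1 = 10^(1.75/10) = 1.496, G_1 = 10^(−1.75/10) = 0.6683
  Stage 2: F_2 = 10^(1.54/10) = 1.426, G_2 = 10^(17.5/10) = 56.23
  Stage 3: F_3 = 10^(6.97/10) = 4.977, G_3 = 10^(−5.23/10) = 0.2999
Friis cascade:
  F = 1.496 + (1.426 − 1)/0.6683 + (4.977 − 1)/37.58 = 2.239
NF = 10 log₁₀(2.239) = 3.50 dB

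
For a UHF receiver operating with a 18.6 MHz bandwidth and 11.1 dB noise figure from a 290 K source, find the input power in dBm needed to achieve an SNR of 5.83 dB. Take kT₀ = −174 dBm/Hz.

−84.4 dBm

Sensitivity = −174 + 10 log₁₀(B) + NF + SNR_min
= −174 + 72.7 + 11.1 + 5.83
= −84.37 dBm → −84.4 dBm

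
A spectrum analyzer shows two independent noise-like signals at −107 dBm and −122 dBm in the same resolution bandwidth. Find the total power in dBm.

Convert to linear, add, convert back:
P₁ = 2.00×10⁻¹⁴ W, P₂ = 6.31×10⁻¹⁶ W
P_tot = 2.06×10⁻¹⁴ W → 10 log₁₀(P_tot / 10⁻³) = −106.9 dBm

−106.9 dBm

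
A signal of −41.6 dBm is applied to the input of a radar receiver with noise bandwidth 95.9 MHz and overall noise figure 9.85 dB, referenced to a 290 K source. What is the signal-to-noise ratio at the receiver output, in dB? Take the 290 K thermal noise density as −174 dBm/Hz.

42.7 dB

Noise floor: N = −174 + 10 log₁₀(B) + NF
10 log₁₀(9.59×10⁷) = 79.82 dB
N = −174 + 79.82 + 9.85 = −84.33 dBm
SNR = P_sig − N = −41.6 − (−84.33) = 42.73 dB → 42.7 dB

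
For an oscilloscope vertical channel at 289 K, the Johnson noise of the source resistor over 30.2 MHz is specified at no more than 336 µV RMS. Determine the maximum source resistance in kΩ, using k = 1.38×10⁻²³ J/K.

234 kΩ

Johnson–Nyquist: V_n = √(4kTRB) ⇒ R = V_n² / (4kTB)
4kTB = 4 × 1.38×10⁻²³ × 289 × 3.02×10⁷ = 4.82×10⁻¹³
R = (3.36×10⁻⁴)² / 4.82×10⁻¹³ = 2.34×10⁵ Ω = 234 kΩ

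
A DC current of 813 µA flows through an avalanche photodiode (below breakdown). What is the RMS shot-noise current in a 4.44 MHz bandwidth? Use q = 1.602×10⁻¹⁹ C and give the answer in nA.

I_n = √(2qI·B)
2qI·B = 2 × 1.602×10⁻¹⁹ × 8.13×10⁻⁴ × 4.44×10⁶ = 1.16×10⁻¹⁵ A²
I_n = √(1.16×10⁻¹⁵) = 3.40×10⁻⁸ A = 34.0 nA

34.0 nA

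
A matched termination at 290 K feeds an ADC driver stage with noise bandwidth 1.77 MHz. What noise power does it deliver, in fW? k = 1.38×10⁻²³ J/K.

P_n = kTB = 1.38×10⁻²³ × 290 × 1.77×10⁶ = 7.08×10⁻¹⁵ W = 7.08 fW

7.08 fW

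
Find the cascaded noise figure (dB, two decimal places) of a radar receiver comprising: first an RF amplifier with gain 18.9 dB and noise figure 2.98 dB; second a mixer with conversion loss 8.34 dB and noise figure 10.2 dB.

Convert to linear (a loss of L dB is a gain of −L dB): F_i = 10^(NF_i/10), G_i = 10^(G_i,dB/10)
  Stage 1: F_1 = 10^(2.98/10) = 1.986, G_1 = 10^(18.9/10) = 77.62
  Stage 2: F_2 = 10^(10.2/10) = 10.47, G_2 = 10^(−8.34/10) = 0.1466
Friis cascade:
  F = 1.986 + (10.47 − 1)/77.62 = 2.108
NF = 10 log₁₀(2.108) = 3.24 dB

3.24 dB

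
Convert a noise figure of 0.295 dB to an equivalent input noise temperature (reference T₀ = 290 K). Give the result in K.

20.4 K

F = 10^(0.295/10) = 1.07029
T_e = (F − 1)·T₀ = (1.07029 − 1) × 290 = 20.4 K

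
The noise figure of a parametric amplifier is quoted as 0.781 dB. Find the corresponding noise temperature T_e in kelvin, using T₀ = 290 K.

57.1 K

F = 10^(0.781/10) = 1.19702
T_e = (F − 1)·T₀ = (1.19702 − 1) × 290 = 57.1 K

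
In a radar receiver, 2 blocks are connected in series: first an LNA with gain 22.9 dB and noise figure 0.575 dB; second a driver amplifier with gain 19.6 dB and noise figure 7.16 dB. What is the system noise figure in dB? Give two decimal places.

Convert to linear (a loss of L dB is a gain of −L dB): F_i = 10^(NF_i/10), G_i = 10^(G_i,dB/10)
  Stage 1: F_1 = 10^(0.575/10) = 1.142, G_1 = 10^(22.9/10) = 195.0
  Stage 2: F_2 = 10^(7.16/10) = 5.200, G_2 = 10^(19.6/10) = 91.20
Friis cascade:
  F = 1.142 + (5.200 − 1)/195.0 = 1.163
NF = 10 log₁₀(1.163) = 0.66 dB

0.66 dB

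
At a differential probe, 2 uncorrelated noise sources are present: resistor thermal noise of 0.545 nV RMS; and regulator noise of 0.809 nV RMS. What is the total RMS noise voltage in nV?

Uncorrelated sources add in power (mean-square): V_tot = √(ΣV_i²)
V_tot = √[(5.45×10⁻¹⁰)² + (8.09×10⁻¹⁰)²] = 9.75×10⁻¹⁰ V = 0.975 nV

0.975 nV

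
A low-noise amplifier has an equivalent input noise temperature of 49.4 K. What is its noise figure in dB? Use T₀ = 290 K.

F = 1 + T_e/T₀ = 1 + 49.4/290 = 1.17034
NF = 10 log₁₀(1.17034) = 0.683 dB

0.683 dB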